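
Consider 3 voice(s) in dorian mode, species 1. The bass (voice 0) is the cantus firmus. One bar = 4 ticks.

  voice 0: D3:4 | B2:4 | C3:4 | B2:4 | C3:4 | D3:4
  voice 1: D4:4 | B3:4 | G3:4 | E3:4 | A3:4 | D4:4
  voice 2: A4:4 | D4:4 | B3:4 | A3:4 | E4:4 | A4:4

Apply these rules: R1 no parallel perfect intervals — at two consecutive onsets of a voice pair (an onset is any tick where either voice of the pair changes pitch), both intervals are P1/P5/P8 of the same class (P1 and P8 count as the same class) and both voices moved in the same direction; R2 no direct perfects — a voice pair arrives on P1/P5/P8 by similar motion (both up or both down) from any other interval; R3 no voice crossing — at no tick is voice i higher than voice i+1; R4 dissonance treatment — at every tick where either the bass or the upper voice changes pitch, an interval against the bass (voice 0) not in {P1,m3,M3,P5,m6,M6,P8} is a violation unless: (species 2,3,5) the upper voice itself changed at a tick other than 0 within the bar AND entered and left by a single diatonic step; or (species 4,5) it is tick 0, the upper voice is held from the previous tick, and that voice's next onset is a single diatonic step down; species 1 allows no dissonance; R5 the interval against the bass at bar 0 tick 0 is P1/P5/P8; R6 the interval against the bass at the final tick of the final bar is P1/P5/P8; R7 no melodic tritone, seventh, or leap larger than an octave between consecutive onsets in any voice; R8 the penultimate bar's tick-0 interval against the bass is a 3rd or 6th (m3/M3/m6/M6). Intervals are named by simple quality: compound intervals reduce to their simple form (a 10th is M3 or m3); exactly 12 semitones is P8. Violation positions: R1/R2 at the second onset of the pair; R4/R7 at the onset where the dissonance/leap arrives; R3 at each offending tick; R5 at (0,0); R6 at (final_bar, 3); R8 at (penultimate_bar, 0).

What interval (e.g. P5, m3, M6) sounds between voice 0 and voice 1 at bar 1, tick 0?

voice 0=B2 voice 1=B3 -> P8

P8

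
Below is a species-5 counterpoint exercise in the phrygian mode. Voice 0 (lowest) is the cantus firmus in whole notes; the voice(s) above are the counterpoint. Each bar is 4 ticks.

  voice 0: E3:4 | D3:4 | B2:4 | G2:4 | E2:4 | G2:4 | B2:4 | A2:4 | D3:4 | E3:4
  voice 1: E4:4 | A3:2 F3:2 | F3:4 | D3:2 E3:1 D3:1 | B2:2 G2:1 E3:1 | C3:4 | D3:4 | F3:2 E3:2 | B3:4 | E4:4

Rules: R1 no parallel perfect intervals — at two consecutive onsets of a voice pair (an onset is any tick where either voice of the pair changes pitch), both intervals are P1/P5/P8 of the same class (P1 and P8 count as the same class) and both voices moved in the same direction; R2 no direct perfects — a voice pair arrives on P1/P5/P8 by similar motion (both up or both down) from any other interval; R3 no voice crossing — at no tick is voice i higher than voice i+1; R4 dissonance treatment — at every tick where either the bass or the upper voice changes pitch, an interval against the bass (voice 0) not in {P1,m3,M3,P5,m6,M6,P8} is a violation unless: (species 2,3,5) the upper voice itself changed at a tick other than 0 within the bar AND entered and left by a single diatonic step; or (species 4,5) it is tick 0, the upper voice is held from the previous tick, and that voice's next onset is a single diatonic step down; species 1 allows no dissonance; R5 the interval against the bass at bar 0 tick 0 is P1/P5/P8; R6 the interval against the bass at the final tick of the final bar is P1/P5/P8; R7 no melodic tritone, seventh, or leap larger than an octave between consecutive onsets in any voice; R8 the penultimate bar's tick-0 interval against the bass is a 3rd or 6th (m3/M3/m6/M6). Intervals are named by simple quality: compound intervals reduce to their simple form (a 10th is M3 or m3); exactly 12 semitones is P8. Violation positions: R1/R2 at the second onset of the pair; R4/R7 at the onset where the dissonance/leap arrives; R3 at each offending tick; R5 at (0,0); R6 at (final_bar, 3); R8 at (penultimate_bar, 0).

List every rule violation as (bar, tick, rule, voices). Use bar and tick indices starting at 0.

(1, 0, R2, (0, 1))
(2, 0, R4, (0, 1))
(3, 0, R2, (0, 1))
(4, 0, R1, (0, 1))
(5, 0, R4, (0, 1))
(9, 0, R2, (0, 1))

bar 0: v0=E3 v1=E4 downbeat P8
bar 1: v0=D3 v1=A3 downbeat P5
bar 2: v0=B2 v1=F3 downbeat TT
bar 3: v0=G2 v1=D3 downbeat P5
bar 4: v0=E2 v1=B2 downbeat P5
bar 5: v0=G2 v1=C3 downbeat P4
bar 6: v0=B2 v1=D3 downbeat m3
bar 7: v0=A2 v1=F3 downbeat m6
bar 8: v0=D3 v1=B3 downbeat M6
bar 9: v0=E3 v1=E4 downbeat P8
  -> R2 @ bar 1 tick 0 v(0, 1): E3/E4 P8 -> D3/A3 P5 similar
  -> R4 @ bar 2 tick 0 v(0, 1): B2/F3 TT untreated
  -> R2 @ bar 3 tick 0 v(0, 1): B2/F3 TT -> G2/D3 P5 similar
  -> R1 @ bar 4 tick 0 v(0, 1): G2/D3 P5 -> E2/B2 P5 similar
  -> R4 @ bar 5 tick 0 v(0, 1): G2/C3 P4 untreated
  -> R2 @ bar 9 tick 0 v(0, 1): D3/B3 M6 -> E3/E4 P8 similar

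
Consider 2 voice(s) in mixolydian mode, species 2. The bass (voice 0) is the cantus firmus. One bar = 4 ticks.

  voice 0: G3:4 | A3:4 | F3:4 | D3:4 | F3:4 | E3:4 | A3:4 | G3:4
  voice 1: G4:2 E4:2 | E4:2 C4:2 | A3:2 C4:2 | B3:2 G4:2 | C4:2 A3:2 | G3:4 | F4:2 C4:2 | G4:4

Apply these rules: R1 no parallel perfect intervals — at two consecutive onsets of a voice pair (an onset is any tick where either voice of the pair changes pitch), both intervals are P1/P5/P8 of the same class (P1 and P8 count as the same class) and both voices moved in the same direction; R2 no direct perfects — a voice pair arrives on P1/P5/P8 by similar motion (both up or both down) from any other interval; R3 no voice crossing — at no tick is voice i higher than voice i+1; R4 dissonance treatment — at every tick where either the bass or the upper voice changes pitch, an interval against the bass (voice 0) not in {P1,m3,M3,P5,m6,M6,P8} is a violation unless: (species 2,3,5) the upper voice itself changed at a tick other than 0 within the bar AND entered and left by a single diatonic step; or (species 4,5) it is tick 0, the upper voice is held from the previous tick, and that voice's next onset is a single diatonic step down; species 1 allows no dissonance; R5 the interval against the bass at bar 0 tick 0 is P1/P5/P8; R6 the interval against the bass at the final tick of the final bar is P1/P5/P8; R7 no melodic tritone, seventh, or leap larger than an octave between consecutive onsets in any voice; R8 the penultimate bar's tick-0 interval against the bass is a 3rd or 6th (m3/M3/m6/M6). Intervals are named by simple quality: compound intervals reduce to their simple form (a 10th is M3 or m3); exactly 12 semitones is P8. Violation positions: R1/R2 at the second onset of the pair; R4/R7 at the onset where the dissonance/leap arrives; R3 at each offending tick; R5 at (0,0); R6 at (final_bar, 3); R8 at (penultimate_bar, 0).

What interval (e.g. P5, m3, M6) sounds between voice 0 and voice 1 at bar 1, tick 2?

voice 0=A3 voice 1=C4 -> m3

m3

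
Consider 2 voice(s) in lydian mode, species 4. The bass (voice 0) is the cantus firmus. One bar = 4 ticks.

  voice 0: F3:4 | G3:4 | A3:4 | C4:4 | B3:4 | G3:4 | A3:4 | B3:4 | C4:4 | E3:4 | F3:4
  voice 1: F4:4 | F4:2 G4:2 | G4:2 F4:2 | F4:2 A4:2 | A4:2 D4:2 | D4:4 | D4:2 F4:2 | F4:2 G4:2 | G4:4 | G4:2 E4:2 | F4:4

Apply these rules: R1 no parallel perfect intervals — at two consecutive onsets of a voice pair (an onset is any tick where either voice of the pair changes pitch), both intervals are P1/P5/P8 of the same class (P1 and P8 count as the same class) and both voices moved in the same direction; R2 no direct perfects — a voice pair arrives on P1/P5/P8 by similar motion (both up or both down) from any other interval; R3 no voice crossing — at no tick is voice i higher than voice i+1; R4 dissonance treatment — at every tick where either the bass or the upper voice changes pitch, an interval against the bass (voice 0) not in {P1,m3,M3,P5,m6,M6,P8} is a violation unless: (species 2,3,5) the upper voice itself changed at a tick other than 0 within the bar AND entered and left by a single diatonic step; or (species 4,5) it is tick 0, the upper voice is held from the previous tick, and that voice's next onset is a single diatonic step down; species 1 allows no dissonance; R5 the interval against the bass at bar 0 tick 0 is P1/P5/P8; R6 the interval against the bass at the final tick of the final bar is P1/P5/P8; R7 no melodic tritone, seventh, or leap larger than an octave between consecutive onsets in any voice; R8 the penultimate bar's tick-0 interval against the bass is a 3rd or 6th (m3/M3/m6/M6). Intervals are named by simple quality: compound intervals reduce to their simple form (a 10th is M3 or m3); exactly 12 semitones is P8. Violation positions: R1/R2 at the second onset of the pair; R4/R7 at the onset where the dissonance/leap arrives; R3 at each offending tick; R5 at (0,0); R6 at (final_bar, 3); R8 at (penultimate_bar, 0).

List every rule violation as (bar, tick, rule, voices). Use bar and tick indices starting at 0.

bar 0: v0=F3 v1=F4 downbeat P8
bar 1: v0=G3 v1=F4 downbeat m7
bar 2: v0=A3 v1=G4 downbeat m7
bar 3: v0=C4 v1=F4 downbeat P4
bar 4: v0=B3 v1=A4 downbeat m7
bar 5: v0=G3 v1=D4 downbeat P5
bar 6: v0=A3 v1=D4 downbeat P4
bar 7: v0=B3 v1=F4 downbeat TT
bar 8: v0=C4 v1=G4 downbeat P5
bar 9: v0=E3 v1=G4 downbeat m3
bar 10: v0=F3 v1=F4 downbeat P8
  -> R4 @ bar 1 tick 0 v(0, 1): G3/F4 m7 untreated
  -> R4 @ bar 3 tick 0 v(0, 1): C4/F4 P4 untreated
  -> R4 @ bar 4 tick 0 v(0, 1): B3/A4 m7 untreated
  -> R4 @ bar 6 tick 0 v(0, 1): A3/D4 P4 untreated
  -> R4 @ bar 7 tick 0 v(0, 1): B3/F4 TT untreated
  -> R1 @ bar 10 tick 0 v(0, 1): E3/E4 P8 -> F3/F4 P8 similar

(1, 0, R4, (0, 1))
(3, 0, R4, (0, 1))
(4, 0, R4, (0, 1))
(6, 0, R4, (0, 1))
(7, 0, R4, (0, 1))
(10, 0, R1, (0, 1))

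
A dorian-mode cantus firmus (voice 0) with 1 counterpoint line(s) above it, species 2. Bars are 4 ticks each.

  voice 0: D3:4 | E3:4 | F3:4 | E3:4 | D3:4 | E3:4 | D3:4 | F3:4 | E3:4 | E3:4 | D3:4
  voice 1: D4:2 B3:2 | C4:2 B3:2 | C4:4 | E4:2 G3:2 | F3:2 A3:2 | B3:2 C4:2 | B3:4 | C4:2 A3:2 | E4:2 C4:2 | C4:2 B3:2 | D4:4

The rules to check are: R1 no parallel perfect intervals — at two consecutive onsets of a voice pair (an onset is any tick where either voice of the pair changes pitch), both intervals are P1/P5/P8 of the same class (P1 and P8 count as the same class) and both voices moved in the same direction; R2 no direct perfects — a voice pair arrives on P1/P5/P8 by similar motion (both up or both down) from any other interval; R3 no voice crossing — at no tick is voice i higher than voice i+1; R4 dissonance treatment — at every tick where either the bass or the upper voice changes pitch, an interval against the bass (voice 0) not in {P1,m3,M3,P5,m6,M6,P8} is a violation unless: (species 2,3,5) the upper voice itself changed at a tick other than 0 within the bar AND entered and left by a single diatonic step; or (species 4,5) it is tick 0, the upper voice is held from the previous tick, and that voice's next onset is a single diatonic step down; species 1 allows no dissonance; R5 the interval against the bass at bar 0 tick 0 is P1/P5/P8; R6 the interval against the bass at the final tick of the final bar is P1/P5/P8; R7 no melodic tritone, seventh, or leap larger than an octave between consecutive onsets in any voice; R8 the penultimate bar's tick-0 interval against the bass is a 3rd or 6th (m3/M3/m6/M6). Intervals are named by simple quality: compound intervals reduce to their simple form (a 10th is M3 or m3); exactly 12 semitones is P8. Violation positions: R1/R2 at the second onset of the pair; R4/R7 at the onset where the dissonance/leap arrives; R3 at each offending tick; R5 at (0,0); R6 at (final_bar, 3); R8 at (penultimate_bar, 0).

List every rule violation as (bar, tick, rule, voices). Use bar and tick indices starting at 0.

bar 0: v0=D3 v1=D4 downbeat P8
bar 1: v0=E3 v1=C4 downbeat m6
bar 2: v0=F3 v1=C4 downbeat P5
bar 3: v0=E3 v1=E4 downbeat P8
bar 4: v0=D3 v1=F3 downbeat m3
bar 5: v0=E3 v1=B3 downbeat P5
bar 6: v0=D3 v1=B3 downbeat M6
bar 7: v0=F3 v1=C4 downbeat P5
bar 8: v0=E3 v1=E4 downbeat P8
bar 9: v0=E3 v1=C4 downbeat m6
bar 10: v0=D3 v1=D4 downbeat P8
  -> R1 @ bar 2 tick 0 v(0, 1): E3/B3 P5 -> F3/C4 P5 similar
  -> R1 @ bar 5 tick 0 v(0, 1): D3/A3 P5 -> E3/B3 P5 similar
  -> R2 @ bar 7 tick 0 v(0, 1): D3/B3 M6 -> F3/C4 P5 similar

(2, 0, R1, (0, 1))
(5, 0, R1, (0, 1))
(7, 0, R2, (0, 1))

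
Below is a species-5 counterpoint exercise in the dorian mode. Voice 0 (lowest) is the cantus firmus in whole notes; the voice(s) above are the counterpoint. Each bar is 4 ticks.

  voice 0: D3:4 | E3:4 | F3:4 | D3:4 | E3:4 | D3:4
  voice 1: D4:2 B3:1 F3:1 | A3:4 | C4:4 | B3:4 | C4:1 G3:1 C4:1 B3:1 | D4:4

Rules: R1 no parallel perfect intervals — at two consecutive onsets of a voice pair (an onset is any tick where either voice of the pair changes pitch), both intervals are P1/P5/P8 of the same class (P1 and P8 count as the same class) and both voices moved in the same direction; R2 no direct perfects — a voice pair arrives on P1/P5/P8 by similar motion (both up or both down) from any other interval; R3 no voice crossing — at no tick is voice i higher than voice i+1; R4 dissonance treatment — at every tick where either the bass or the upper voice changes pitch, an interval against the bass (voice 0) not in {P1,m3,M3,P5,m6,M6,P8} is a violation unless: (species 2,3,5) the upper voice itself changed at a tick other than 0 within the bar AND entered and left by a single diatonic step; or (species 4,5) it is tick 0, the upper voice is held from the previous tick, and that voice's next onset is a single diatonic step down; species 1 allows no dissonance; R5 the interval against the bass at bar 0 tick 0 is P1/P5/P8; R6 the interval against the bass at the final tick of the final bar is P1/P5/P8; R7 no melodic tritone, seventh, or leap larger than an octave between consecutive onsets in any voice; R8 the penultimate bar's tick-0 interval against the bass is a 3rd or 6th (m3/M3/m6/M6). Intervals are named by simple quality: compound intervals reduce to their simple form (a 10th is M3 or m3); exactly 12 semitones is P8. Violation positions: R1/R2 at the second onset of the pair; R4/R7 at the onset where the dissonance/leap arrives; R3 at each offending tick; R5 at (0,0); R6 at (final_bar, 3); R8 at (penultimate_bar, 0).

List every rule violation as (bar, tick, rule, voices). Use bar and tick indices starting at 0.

(0, 3, R7, (1,))
(1, 0, R4, (0, 1))
(2, 0, R2, (0, 1))

bar 0: v0=D3 v1=D4 downbeat P8
bar 1: v0=E3 v1=A3 downbeat P4
bar 2: v0=F3 v1=C4 downbeat P5
bar 3: v0=D3 v1=B3 downbeat M6
bar 4: v0=E3 v1=C4 downbeat m6
bar 5: v0=D3 v1=D4 downbeat P8
  -> R7 @ bar 0 tick 3 v(1,): B3->F3 leap 6st
  -> R4 @ bar 1 tick 0 v(0, 1): E3/A3 P4 untreated
  -> R2 @ bar 2 tick 0 v(0, 1): E3/A3 P4 -> F3/C4 P5 similar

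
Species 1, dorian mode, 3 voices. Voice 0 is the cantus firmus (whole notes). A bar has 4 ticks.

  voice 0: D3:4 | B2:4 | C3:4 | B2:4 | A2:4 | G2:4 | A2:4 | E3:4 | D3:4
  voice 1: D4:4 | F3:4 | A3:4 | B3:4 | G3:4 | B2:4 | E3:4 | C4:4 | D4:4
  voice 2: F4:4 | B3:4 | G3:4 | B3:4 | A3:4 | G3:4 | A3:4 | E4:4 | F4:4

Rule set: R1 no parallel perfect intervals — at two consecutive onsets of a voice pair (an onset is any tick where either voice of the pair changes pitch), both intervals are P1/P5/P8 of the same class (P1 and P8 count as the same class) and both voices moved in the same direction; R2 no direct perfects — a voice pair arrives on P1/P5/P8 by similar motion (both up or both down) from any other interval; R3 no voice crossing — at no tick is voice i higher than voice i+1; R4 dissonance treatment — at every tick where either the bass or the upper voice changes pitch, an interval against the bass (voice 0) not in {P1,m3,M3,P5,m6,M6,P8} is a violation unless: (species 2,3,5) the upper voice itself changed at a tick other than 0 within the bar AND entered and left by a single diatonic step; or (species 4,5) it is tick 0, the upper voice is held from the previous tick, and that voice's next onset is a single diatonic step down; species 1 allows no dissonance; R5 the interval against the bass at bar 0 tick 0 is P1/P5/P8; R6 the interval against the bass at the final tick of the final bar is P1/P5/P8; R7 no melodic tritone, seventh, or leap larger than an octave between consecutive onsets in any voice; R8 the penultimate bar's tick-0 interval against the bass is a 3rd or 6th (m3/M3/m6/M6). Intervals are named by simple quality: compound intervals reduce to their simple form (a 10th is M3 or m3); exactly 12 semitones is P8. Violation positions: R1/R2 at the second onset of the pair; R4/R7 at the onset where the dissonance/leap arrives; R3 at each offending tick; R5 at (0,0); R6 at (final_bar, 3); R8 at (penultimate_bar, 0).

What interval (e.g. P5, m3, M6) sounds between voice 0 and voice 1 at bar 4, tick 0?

voice 0=A2 voice 1=G3 -> m7

m7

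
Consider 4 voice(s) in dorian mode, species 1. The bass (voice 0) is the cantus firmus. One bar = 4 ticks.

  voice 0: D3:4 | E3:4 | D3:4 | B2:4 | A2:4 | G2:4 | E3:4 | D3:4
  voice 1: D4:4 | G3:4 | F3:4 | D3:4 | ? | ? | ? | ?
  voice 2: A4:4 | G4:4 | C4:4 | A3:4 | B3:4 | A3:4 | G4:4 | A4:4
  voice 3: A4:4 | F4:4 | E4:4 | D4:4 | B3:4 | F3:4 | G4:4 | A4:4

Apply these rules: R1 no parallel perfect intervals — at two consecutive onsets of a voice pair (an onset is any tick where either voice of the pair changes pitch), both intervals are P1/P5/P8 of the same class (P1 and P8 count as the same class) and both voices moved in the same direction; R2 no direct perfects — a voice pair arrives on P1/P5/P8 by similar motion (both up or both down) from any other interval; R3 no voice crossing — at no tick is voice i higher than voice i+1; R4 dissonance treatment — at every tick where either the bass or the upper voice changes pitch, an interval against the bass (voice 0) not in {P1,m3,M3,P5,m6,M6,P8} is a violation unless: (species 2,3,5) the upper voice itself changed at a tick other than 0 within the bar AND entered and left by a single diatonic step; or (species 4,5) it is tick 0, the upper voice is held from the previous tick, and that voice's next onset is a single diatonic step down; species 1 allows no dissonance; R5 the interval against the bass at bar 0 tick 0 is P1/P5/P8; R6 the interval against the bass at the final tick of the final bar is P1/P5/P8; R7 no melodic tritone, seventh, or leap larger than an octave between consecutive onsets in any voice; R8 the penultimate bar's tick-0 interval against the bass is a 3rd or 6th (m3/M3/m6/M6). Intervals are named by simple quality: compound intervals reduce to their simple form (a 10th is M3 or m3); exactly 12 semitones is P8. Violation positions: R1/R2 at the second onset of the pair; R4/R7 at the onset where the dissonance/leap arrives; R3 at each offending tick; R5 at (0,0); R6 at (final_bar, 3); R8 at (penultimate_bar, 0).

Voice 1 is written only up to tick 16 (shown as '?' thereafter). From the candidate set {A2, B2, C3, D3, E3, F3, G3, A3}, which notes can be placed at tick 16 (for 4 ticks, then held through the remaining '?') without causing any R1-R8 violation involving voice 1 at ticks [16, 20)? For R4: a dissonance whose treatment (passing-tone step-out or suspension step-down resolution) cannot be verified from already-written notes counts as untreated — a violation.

{A3, C3, F3}

A2: violates R2
B2: violates R1,R4
C3: legal
D3: violates R4
E3: violates R1
F3: legal
G3: violates R4
A3: legal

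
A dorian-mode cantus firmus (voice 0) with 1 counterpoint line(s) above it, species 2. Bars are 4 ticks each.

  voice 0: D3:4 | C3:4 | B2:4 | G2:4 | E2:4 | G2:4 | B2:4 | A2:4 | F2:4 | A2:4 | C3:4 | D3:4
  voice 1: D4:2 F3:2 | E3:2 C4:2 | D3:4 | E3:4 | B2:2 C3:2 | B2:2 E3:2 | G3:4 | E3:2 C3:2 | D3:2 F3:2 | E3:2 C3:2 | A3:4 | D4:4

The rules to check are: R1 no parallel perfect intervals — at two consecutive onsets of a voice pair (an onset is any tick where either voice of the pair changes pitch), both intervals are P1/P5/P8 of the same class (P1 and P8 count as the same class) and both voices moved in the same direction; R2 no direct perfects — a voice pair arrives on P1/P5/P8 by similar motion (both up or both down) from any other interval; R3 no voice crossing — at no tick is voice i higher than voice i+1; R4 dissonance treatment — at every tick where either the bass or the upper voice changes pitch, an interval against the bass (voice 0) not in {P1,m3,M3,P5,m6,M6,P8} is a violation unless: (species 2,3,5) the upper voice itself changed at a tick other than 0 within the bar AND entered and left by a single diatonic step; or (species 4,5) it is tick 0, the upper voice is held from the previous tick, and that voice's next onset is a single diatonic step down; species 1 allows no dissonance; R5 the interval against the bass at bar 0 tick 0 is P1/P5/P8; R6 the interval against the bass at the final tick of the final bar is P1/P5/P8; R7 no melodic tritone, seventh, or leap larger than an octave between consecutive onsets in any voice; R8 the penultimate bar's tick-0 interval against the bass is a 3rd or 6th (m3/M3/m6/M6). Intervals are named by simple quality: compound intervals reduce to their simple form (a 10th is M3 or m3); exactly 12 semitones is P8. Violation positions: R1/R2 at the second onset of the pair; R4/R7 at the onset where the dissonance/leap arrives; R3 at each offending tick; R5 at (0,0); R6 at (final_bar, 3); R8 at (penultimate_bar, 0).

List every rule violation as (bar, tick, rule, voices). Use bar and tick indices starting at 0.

bar 0: v0=D3 v1=D4 downbeat P8
bar 1: v0=C3 v1=E3 downbeat M3
bar 2: v0=B2 v1=D3 downbeat m3
bar 3: v0=G2 v1=E3 downbeat M6
bar 4: v0=E2 v1=B2 downbeat P5
bar 5: v0=G2 v1=B2 downbeat M3
bar 6: v0=B2 v1=G3 downbeat m6
bar 7: v0=A2 v1=E3 downbeat P5
bar 8: v0=F2 v1=D3 downbeat M6
bar 9: v0=A2 v1=E3 downbeat P5
bar 10: v0=C3 v1=A3 downbeat M6
bar 11: v0=D3 v1=D4 downbeat P8
  -> R7 @ bar 2 tick 0 v(1,): C4->D3 leap 10st
  -> R2 @ bar 4 tick 0 v(0, 1): G2/E3 M6 -> E2/B2 P5 similar
  -> R2 @ bar 7 tick 0 v(0, 1): B2/G3 m6 -> A2/E3 P5 similar
  -> R2 @ bar 11 tick 0 v(0, 1): C3/A3 M6 -> D3/D4 P8 similar

(2, 0, R7, (1,))
(4, 0, R2, (0, 1))
(7, 0, R2, (0, 1))
(11, 0, R2, (0, 1))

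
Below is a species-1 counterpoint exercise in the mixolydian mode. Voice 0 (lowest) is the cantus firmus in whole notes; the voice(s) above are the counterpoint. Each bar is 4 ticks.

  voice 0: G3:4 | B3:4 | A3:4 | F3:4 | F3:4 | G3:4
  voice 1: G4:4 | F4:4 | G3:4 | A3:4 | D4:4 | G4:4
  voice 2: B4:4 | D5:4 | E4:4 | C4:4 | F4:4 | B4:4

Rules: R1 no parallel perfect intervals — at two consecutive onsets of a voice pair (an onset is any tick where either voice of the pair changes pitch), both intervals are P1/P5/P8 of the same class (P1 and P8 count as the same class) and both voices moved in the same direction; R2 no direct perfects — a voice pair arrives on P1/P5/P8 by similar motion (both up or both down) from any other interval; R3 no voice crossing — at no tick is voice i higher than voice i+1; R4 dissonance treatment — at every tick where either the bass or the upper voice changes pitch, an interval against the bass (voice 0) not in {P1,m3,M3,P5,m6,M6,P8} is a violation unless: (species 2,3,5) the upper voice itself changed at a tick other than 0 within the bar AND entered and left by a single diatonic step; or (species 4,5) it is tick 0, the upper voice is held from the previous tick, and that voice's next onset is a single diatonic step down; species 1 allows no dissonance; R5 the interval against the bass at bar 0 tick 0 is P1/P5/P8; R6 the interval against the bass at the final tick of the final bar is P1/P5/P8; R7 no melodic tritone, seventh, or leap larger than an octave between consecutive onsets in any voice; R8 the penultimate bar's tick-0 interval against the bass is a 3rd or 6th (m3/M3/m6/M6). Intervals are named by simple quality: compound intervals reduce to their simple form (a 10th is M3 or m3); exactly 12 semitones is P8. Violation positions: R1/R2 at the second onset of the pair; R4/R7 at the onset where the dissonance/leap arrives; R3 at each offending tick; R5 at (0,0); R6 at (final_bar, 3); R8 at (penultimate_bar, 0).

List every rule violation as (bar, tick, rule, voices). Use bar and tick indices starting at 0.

bar 0: v0=G3 v1=G4 v2=B4 downbeat M3
bar 1: v0=B3 v1=F4 v2=D5 downbeat m3
bar 2: v0=A3 v1=G3 v2=E4 downbeat P5
bar 3: v0=F3 v1=A3 v2=C4 downbeat P5
bar 4: v0=F3 v1=D4 v2=F4 downbeat P8
bar 5: v0=G3 v1=G4 v2=B4 downbeat M3
  -> R5 @ bar 0 tick 0 v(0, 2): opens on M3
  -> R4 @ bar 1 tick 0 v(0, 1): B3/F4 TT untreated
  -> R2 @ bar 2 tick 0 v(0, 2): B3/D5 m3 -> A3/E4 P5 similar
  -> R3 @ bar 2 tick 0 v(0, 1): A3 above G3
  -> R4 @ bar 2 tick 0 v(0, 1): A3/G3 M2 untreated
  -> R7 @ bar 2 tick 0 v(1,): F4->G3 leap 10st
  -> R7 @ bar 2 tick 0 v(2,): D5->E4 leap 10st
  -> R3 @ bar 2 tick 1 v(0, 1): A3 above G3
  -> R3 @ bar 2 tick 2 v(0, 1): A3 above G3
  -> R3 @ bar 2 tick 3 v(0, 1): A3 above G3
  -> R1 @ bar 3 tick 0 v(0, 2): A3/E4 P5 -> F3/C4 P5 similar
  -> R8 @ bar 4 tick 0 v(0, 2): penult P8 not 3rd/6th
  -> R2 @ bar 5 tick 0 v(0, 1): F3/D4 M6 -> G3/G4 P8 similar
  -> R7 @ bar 5 tick 0 v(2,): F4->B4 leap 6st
  -> R6 @ bar 5 tick 3 v(0, 2): closes on M3

(0, 0, R5, (0, 2))
(1, 0, R4, (0, 1))
(2, 0, R2, (0, 2))
(2, 0, R3, (0, 1))
(2, 0, R4, (0, 1))
(2, 0, R7, (1,))
(2, 0, R7, (2,))
(2, 1, R3, (0, 1))
(2, 2, R3, (0, 1))
(2, 3, R3, (0, 1))
(3, 0, R1, (0, 2))
(4, 0, R8, (0, 2))
(5, 0, R2, (0, 1))
(5, 0, R7, (2,))
(5, 3, R6, (0, 2))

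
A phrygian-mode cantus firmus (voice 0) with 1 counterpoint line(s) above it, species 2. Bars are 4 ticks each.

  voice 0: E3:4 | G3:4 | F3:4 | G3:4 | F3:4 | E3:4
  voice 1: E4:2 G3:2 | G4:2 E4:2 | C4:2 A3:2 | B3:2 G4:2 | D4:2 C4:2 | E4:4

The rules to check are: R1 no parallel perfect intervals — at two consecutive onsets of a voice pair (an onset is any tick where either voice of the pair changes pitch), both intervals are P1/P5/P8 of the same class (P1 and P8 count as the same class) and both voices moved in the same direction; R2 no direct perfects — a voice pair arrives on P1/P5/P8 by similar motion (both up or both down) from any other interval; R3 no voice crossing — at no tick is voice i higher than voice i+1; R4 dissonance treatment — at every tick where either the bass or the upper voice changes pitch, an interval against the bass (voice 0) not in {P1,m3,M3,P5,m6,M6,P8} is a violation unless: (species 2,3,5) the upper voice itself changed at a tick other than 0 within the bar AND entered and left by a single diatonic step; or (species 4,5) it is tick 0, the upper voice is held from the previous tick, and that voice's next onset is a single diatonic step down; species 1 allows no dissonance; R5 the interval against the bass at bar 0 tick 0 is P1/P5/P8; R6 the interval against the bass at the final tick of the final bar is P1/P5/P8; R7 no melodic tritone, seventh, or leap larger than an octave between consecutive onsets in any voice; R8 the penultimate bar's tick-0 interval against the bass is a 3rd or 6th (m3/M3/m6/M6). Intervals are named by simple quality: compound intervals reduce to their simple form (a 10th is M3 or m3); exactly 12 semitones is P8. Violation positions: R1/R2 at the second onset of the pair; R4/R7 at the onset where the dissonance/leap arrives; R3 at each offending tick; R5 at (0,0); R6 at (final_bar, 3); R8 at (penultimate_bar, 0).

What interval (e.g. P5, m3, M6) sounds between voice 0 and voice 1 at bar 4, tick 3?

P5

voice 0=F3 voice 1=C4 -> P5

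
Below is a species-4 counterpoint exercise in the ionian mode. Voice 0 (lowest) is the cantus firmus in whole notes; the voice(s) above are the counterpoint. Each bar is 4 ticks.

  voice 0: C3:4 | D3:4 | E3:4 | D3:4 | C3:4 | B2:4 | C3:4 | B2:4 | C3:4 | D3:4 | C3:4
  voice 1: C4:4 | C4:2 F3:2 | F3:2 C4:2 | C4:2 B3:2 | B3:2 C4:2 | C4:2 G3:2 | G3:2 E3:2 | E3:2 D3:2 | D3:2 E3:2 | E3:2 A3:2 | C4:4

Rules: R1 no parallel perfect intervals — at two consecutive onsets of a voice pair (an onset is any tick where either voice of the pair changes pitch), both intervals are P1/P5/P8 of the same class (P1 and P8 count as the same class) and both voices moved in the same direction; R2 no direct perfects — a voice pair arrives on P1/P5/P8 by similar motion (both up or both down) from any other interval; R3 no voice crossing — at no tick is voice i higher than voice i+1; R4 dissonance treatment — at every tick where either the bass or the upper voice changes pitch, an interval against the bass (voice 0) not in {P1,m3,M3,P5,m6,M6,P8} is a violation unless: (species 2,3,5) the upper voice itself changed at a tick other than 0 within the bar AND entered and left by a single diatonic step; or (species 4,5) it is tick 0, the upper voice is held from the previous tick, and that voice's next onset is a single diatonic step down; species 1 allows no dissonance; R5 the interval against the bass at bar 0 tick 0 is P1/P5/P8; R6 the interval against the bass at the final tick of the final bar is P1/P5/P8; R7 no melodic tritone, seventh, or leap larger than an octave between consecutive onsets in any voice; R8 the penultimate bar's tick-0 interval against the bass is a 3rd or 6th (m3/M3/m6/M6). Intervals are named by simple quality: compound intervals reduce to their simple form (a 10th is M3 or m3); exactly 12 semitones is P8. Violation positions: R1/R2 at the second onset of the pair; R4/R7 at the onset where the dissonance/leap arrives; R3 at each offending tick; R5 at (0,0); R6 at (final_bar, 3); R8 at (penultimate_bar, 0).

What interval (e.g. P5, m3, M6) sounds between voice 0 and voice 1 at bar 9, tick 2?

P5

voice 0=D3 voice 1=A3 -> P5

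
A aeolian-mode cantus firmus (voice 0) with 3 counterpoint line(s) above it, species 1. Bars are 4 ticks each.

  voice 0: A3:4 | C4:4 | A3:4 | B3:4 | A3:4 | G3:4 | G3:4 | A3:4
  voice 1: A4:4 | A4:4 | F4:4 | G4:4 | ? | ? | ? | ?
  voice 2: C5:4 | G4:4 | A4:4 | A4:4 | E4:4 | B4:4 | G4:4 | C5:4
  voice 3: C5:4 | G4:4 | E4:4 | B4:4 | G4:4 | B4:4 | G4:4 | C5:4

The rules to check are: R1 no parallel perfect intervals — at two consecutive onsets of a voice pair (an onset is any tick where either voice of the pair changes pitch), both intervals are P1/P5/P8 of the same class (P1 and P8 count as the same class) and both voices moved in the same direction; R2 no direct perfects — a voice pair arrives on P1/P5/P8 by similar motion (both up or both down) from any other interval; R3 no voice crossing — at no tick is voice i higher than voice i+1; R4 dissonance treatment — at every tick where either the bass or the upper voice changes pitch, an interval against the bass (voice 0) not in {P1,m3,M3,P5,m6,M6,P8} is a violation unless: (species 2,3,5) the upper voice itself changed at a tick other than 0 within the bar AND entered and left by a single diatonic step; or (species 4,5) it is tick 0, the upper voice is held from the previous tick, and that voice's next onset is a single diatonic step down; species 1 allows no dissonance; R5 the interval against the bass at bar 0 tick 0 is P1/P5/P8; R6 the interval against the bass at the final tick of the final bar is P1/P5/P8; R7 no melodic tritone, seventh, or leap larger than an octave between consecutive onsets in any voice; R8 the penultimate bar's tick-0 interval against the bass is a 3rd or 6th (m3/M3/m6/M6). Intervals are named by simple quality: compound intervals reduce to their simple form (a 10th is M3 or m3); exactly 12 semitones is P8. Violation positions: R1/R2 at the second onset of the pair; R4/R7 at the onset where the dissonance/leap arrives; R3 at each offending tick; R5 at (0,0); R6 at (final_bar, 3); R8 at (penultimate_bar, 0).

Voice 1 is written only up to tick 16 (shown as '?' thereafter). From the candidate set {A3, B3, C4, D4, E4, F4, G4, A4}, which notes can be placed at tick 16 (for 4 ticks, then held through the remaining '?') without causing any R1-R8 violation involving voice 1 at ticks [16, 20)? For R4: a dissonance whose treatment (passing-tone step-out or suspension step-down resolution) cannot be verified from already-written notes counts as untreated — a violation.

A3: violates R2,R7
B3: violates R4
C4: violates R2
D4: violates R4
E4: violates R2
F4: violates R3
G4: violates R3,R4
A4: violates R3

{}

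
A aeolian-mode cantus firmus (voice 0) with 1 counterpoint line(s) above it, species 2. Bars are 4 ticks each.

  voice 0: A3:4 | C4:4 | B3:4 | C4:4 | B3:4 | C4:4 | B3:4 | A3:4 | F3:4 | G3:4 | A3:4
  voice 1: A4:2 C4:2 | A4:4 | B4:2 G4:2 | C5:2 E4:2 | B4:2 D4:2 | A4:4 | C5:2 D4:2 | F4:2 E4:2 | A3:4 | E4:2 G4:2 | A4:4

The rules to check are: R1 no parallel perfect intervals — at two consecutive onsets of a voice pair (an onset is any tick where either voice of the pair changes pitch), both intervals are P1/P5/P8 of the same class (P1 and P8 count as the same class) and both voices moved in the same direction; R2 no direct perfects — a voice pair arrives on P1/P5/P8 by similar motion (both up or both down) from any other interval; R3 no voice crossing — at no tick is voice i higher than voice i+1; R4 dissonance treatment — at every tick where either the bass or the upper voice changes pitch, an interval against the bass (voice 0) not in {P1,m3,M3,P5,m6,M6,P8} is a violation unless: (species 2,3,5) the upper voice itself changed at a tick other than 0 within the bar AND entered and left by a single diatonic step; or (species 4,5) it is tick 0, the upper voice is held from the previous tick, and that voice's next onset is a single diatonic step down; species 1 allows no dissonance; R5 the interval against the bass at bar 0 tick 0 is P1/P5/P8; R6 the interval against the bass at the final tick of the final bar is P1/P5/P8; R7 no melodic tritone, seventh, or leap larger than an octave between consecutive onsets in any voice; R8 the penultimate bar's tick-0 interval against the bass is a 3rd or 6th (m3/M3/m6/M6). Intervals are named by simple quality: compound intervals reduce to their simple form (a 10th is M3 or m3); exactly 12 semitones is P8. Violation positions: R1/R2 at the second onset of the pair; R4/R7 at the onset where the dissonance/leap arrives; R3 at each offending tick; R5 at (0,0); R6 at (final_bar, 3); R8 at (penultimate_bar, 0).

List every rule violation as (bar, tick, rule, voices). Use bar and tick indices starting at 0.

bar 0: v0=A3 v1=A4 downbeat P8
bar 1: v0=C4 v1=A4 downbeat M6
bar 2: v0=B3 v1=B4 downbeat P8
bar 3: v0=C4 v1=C5 downbeat P8
bar 4: v0=B3 v1=B4 downbeat P8
bar 5: v0=C4 v1=A4 downbeat M6
bar 6: v0=B3 v1=C5 downbeat m2
bar 7: v0=A3 v1=F4 downbeat m6
bar 8: v0=F3 v1=A3 downbeat M3
bar 9: v0=G3 v1=E4 downbeat M6
bar 10: v0=A3 v1=A4 downbeat P8
  -> R2 @ bar 3 tick 0 v(0, 1): B3/G4 m6 -> C4/C5 P8 similar
  -> R4 @ bar 6 tick 0 v(0, 1): B3/C5 m2 untreated
  -> R7 @ bar 6 tick 2 v(1,): C5->D4 leap 10st
  -> R1 @ bar 10 tick 0 v(0, 1): G3/G4 P8 -> A3/A4 P8 similar

(3, 0, R2, (0, 1))
(6, 0, R4, (0, 1))
(6, 2, R7, (1,))
(10, 0, R1, (0, 1))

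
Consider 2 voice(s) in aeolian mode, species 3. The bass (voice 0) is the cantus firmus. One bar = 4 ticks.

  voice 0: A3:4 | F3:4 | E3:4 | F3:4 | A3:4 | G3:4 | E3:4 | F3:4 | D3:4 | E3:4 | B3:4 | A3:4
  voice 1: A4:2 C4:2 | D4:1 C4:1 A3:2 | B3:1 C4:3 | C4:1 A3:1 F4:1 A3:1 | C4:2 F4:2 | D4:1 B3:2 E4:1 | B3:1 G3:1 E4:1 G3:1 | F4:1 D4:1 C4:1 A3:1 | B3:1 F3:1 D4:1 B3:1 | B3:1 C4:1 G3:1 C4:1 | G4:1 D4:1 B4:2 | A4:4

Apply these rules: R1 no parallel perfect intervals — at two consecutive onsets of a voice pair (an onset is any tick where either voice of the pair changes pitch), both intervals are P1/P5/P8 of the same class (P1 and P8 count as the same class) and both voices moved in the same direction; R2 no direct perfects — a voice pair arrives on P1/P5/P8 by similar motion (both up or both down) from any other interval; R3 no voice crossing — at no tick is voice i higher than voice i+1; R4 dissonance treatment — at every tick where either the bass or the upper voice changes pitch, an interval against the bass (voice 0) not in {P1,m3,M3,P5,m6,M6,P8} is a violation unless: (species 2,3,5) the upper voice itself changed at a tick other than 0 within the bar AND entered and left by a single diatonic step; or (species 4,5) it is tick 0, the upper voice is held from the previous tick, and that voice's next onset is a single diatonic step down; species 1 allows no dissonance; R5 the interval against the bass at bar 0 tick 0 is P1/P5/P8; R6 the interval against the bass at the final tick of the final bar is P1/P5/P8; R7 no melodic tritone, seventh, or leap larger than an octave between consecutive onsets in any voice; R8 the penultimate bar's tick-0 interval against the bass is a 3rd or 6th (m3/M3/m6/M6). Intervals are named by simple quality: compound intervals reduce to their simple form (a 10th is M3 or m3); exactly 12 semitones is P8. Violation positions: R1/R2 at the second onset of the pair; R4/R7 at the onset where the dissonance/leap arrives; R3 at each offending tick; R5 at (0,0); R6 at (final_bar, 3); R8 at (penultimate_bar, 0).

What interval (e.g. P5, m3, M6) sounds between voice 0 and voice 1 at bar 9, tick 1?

m6

voice 0=E3 voice 1=C4 -> m6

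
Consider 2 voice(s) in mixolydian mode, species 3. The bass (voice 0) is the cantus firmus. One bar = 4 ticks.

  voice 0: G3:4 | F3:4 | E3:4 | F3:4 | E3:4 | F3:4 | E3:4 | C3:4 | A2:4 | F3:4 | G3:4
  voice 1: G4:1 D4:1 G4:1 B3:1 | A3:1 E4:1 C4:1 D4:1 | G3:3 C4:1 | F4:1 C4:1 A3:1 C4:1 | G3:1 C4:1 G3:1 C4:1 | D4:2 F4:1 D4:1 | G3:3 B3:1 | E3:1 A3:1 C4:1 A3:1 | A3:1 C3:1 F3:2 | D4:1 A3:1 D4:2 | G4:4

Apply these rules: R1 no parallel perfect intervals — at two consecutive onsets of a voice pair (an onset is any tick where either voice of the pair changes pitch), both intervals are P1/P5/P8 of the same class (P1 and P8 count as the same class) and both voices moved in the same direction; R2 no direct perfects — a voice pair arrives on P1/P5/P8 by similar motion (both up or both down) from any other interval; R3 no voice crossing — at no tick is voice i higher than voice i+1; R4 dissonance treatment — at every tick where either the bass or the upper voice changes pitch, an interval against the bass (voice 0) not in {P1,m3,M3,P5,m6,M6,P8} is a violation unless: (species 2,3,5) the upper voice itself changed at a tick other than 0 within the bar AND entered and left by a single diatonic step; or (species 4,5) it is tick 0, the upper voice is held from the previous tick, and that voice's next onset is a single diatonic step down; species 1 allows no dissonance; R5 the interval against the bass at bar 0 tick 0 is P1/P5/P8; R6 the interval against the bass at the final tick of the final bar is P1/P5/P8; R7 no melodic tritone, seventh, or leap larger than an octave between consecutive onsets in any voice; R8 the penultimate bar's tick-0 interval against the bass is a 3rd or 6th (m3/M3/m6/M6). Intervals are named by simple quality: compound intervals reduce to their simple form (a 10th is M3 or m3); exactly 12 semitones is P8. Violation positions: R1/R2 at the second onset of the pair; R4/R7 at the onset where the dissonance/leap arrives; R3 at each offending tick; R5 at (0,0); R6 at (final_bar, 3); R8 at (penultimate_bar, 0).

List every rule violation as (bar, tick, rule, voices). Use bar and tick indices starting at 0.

bar 0: v0=G3 v1=G4 downbeat P8
bar 1: v0=F3 v1=A3 downbeat M3
bar 2: v0=E3 v1=G3 downbeat m3
bar 3: v0=F3 v1=F4 downbeat P8
bar 4: v0=E3 v1=G3 downbeat m3
bar 5: v0=F3 v1=D4 downbeat M6
bar 6: v0=E3 v1=G3 downbeat m3
bar 7: v0=C3 v1=E3 downbeat M3
bar 8: v0=A2 v1=A3 downbeat P8
bar 9: v0=F3 v1=D4 downbeat M6
bar 10: v0=G3 v1=G4 downbeat P8
  -> R4 @ bar 1 tick 1 v(0, 1): F3/E4 M7 untreated
  -> R2 @ bar 3 tick 0 v(0, 1): E3/C4 m6 -> F3/F4 P8 similar
  -> R2 @ bar 10 tick 0 v(0, 1): F3/D4 M6 -> G3/G4 P8 similar

(1, 1, R4, (0, 1))
(3, 0, R2, (0, 1))
(10, 0, R2, (0, 1))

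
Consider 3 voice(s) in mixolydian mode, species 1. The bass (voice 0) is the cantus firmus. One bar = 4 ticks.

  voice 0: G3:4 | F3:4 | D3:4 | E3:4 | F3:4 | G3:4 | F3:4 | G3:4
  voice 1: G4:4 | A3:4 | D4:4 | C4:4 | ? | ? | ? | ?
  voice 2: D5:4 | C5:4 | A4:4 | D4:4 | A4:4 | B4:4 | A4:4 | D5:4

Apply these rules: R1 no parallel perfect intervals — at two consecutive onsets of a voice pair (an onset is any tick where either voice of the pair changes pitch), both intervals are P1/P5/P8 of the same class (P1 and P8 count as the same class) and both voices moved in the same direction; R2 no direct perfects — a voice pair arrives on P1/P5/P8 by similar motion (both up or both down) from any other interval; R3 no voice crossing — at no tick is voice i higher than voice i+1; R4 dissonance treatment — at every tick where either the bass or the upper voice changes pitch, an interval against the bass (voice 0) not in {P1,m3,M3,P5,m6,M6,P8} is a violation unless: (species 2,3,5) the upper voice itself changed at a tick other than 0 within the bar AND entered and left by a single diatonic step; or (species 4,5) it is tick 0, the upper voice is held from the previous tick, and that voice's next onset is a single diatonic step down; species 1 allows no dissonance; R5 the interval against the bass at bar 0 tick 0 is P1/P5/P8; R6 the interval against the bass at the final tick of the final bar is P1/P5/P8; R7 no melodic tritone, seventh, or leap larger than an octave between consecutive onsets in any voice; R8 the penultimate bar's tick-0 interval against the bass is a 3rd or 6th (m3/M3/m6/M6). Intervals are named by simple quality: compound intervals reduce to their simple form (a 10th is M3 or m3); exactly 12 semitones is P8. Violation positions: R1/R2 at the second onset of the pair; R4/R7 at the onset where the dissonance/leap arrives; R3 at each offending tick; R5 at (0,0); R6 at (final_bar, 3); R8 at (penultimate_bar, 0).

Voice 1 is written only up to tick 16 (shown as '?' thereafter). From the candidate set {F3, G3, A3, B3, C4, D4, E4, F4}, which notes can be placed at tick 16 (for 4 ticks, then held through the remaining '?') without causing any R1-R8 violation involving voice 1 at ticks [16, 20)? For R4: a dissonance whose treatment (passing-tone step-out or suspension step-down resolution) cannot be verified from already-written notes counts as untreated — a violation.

F3: legal
G3: violates R4
A3: legal
B3: violates R4
C4: legal
D4: violates R2
E4: violates R4
F4: violates R2

{A3, C4, F3}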